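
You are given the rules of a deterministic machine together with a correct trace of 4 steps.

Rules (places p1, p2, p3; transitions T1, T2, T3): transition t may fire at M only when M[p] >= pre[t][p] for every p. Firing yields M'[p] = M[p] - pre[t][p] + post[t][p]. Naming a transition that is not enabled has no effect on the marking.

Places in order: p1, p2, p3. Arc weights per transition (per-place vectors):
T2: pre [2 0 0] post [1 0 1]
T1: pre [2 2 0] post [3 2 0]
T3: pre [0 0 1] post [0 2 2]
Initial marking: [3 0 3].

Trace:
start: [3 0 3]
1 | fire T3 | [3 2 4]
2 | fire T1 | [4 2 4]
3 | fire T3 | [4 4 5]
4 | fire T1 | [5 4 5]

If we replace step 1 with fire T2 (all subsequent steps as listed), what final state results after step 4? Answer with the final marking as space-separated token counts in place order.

(re-executing from step 1 with the substitution; state before step 1: [3 0 3])
1 | fire T2 | [2 0 4]
2 | fire T1 | [2 0 4]
3 | fire T3 | [2 2 5]
4 | fire T1 | [3 2 5]

3 2 5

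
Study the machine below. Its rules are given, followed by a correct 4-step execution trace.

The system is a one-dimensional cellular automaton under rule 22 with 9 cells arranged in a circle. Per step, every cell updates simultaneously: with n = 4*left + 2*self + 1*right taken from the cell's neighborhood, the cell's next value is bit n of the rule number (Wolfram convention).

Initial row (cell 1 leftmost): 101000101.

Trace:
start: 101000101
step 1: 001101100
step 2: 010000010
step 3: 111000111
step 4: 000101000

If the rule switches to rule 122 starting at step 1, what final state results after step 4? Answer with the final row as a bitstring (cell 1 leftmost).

000111000

(re-executing steps 1..4 under rule 122; state before step 1: 101000101)
step 1: 110101011
step 2: 011010110
step 3: 111101111
step 4: 000111000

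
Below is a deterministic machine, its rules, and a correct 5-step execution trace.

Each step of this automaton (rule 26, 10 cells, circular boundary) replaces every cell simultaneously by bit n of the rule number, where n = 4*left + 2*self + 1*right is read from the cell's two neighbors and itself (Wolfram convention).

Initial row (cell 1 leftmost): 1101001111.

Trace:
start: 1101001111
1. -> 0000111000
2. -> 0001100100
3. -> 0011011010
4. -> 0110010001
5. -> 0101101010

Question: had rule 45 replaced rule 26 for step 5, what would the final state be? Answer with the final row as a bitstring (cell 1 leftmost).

1100010101

(re-executing step 5 under rule 45; state before step 5: 0110010001)
5. -> 1100010101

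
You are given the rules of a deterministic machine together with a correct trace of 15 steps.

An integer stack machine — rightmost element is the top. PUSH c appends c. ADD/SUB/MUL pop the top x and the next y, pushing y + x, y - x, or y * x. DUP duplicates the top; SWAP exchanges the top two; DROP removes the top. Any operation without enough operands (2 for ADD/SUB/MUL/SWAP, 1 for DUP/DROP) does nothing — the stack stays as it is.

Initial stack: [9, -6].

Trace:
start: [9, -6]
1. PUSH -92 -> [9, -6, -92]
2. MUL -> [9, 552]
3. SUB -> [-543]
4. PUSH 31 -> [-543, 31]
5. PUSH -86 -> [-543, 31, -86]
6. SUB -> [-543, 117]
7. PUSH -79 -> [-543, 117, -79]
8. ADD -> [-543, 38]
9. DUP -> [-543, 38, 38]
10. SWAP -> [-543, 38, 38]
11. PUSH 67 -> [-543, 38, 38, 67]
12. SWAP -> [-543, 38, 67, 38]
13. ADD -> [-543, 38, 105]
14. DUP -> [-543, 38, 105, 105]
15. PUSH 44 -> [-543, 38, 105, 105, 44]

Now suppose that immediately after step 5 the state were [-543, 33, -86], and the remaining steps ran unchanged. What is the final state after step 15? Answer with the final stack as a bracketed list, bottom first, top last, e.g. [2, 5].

[-543, 40, 107, 107, 44]

state after step 5 := [-543, 33, -86]
6. SUB -> [-543, 119]
7. PUSH -79 -> [-543, 119, -79]
8. ADD -> [-543, 40]
9. DUP -> [-543, 40, 40]
10. SWAP -> [-543, 40, 40]
11. PUSH 67 -> [-543, 40, 40, 67]
12. SWAP -> [-543, 40, 67, 40]
13. ADD -> [-543, 40, 107]
14. DUP -> [-543, 40, 107, 107]
15. PUSH 44 -> [-543, 40, 107, 107, 44]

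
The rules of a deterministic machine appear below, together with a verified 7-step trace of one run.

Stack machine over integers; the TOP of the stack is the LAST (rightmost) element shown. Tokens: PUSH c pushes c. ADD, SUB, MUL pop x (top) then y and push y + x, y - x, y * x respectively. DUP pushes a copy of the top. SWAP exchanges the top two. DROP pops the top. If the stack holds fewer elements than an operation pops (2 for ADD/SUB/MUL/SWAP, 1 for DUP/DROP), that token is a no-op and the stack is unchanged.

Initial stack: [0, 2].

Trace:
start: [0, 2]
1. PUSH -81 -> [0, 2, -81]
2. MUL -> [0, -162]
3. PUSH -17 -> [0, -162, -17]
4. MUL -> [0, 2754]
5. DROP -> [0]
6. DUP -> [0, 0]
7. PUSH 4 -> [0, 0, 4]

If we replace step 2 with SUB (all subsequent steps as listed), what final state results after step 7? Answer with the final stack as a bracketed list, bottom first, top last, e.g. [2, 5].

(re-executing from step 2 with the substitution; state before step 2: [0, 2, -81])
2. SUB -> [0, 83]
3. PUSH -17 -> [0, 83, -17]
4. MUL -> [0, -1411]
5. DROP -> [0]
6. DUP -> [0, 0]
7. PUSH 4 -> [0, 0, 4]

[0, 0, 4]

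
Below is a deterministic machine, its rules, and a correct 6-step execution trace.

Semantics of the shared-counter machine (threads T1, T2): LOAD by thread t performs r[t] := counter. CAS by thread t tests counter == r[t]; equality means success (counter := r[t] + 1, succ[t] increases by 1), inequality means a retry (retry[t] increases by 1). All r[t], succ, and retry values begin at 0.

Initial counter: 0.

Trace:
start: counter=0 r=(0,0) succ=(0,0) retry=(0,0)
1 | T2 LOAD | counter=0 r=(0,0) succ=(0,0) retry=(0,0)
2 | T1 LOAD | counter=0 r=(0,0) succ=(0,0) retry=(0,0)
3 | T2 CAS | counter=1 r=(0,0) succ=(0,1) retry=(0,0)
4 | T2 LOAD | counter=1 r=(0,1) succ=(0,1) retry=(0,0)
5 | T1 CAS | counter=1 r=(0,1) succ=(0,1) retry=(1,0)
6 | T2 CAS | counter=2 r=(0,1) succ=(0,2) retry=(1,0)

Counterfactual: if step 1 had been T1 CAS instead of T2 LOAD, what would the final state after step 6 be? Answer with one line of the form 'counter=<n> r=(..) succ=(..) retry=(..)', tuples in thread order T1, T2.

counter=2 r=(1,1) succ=(2,0) retry=(0,2)

(re-executing from step 1 with the substitution; state before step 1: counter=0 r=(0,0) succ=(0,0) retry=(0,0))
1 | T1 CAS | counter=1 r=(0,0) succ=(1,0) retry=(0,0)
2 | T1 LOAD | counter=1 r=(1,0) succ=(1,0) retry=(0,0)
3 | T2 CAS | counter=1 r=(1,0) succ=(1,0) retry=(0,1)
4 | T2 LOAD | counter=1 r=(1,1) succ=(1,0) retry=(0,1)
5 | T1 CAS | counter=2 r=(1,1) succ=(2,0) retry=(0,1)
6 | T2 CAS | counter=2 r=(1,1) succ=(2,0) retry=(0,2)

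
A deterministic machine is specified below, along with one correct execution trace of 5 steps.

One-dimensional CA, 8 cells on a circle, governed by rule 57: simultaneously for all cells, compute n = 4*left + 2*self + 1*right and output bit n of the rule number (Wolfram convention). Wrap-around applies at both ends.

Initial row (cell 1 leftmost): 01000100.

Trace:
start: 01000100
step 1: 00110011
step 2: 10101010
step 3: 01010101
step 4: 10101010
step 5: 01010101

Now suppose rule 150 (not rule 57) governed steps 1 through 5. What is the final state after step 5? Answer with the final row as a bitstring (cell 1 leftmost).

11101110

(re-executing steps 1..5 under rule 150; state before step 1: 01000100)
step 1: 11101110
step 2: 01000100
step 3: 11101110
step 4: 01000100
step 5: 11101110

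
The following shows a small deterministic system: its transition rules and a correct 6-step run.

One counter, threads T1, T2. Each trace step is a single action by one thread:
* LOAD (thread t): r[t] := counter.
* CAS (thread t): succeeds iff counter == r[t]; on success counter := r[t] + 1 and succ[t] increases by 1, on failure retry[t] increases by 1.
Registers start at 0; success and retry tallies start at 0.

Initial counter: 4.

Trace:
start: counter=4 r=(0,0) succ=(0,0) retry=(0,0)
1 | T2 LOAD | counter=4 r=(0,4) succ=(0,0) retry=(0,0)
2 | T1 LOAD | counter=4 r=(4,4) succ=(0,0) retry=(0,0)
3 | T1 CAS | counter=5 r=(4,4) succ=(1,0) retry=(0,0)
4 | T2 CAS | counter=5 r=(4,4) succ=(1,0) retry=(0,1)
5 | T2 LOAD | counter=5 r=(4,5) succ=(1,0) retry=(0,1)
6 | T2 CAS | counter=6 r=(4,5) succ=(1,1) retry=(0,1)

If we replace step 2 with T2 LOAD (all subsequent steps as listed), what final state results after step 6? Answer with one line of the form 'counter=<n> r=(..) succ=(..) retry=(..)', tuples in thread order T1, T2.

counter=6 r=(0,5) succ=(0,2) retry=(1,0)

(re-executing from step 2 with the substitution; state before step 2: counter=4 r=(0,4) succ=(0,0) retry=(0,0))
2 | T2 LOAD | counter=4 r=(0,4) succ=(0,0) retry=(0,0)
3 | T1 CAS | counter=4 r=(0,4) succ=(0,0) retry=(1,0)
4 | T2 CAS | counter=5 r=(0,4) succ=(0,1) retry=(1,0)
5 | T2 LOAD | counter=5 r=(0,5) succ=(0,1) retry=(1,0)
6 | T2 CAS | counter=6 r=(0,5) succ=(0,2) retry=(1,0)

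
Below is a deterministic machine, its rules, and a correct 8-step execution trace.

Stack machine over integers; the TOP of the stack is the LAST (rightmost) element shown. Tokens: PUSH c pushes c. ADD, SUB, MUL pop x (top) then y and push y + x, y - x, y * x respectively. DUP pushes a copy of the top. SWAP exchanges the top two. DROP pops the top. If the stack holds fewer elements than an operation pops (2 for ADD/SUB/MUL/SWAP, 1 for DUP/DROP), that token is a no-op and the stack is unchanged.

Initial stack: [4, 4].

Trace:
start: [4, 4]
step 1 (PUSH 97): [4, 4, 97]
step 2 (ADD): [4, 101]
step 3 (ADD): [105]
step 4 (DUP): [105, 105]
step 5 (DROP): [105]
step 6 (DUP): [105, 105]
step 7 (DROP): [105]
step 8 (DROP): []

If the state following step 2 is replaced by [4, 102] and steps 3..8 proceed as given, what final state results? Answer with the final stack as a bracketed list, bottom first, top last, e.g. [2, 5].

[]

state after step 2 := [4, 102]
step 3 (ADD): [106]
step 4 (DUP): [106, 106]
step 5 (DROP): [106]
step 6 (DUP): [106, 106]
step 7 (DROP): [106]
step 8 (DROP): []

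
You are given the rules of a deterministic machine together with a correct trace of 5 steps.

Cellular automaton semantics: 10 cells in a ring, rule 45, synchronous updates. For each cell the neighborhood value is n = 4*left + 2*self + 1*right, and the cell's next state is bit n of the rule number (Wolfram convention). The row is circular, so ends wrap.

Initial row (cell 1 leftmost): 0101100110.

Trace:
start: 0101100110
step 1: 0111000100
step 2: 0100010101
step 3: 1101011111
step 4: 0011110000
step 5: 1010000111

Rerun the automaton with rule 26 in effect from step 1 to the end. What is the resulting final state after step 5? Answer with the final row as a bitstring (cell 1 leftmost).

0110100011

(re-executing steps 1..5 under rule 26; state before step 1: 0101100110)
step 1: 1001011101
step 2: 0110010001
step 3: 0101101010
step 4: 1001000001
step 5: 0110100011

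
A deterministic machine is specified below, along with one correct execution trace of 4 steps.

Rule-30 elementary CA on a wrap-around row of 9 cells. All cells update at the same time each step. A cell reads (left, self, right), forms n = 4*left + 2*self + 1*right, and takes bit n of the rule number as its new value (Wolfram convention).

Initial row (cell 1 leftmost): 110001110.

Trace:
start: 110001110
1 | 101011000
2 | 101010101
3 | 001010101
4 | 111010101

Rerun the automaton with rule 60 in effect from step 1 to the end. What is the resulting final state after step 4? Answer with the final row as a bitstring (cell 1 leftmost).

(re-executing steps 1..4 under rule 60; state before step 1: 110001110)
1 | 101001001
2 | 011101101
3 | 110011011
4 | 001010110

001010110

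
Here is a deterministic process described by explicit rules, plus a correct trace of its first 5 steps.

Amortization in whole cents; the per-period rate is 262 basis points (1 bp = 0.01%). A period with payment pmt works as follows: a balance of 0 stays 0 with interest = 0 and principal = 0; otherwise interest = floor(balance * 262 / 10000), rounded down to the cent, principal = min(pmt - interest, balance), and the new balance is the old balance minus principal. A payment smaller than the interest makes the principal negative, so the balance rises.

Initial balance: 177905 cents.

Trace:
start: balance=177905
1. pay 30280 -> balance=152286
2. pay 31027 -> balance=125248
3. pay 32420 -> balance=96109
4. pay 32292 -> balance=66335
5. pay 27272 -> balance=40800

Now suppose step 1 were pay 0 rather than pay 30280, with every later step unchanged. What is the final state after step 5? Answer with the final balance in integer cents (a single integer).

74381

(re-executing from step 1 with the substitution; state before step 1: balance=177905)
1. pay 0 -> balance=182566
2. pay 31027 -> balance=156322
3. pay 32420 -> balance=127997
4. pay 32292 -> balance=99058
5. pay 27272 -> balance=74381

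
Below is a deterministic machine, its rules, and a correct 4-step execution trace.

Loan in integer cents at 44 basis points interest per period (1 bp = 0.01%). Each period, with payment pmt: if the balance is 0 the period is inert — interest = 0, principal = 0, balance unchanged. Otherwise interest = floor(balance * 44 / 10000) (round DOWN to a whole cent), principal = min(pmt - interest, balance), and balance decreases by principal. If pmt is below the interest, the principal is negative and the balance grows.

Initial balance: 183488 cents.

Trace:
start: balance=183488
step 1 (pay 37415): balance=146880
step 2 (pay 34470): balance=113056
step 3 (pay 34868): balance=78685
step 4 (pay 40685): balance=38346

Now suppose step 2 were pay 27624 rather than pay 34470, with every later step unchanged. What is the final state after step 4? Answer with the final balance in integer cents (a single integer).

(re-executing from step 2 with the substitution; state before step 2: balance=146880)
step 2 (pay 27624): balance=119902
step 3 (pay 34868): balance=85561
step 4 (pay 40685): balance=45252

45252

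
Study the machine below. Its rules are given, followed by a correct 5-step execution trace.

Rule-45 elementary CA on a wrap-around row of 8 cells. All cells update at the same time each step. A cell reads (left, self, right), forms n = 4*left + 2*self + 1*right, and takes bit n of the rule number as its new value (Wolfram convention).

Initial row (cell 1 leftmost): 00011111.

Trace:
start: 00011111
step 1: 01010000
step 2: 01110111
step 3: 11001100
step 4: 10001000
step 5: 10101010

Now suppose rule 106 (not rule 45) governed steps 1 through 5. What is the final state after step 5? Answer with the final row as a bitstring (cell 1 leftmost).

(re-executing steps 1..5 under rule 106; state before step 1: 00011111)
step 1: 00110001
step 2: 01110010
step 3: 11010100
step 4: 11101001
step 5: 00110011

00110011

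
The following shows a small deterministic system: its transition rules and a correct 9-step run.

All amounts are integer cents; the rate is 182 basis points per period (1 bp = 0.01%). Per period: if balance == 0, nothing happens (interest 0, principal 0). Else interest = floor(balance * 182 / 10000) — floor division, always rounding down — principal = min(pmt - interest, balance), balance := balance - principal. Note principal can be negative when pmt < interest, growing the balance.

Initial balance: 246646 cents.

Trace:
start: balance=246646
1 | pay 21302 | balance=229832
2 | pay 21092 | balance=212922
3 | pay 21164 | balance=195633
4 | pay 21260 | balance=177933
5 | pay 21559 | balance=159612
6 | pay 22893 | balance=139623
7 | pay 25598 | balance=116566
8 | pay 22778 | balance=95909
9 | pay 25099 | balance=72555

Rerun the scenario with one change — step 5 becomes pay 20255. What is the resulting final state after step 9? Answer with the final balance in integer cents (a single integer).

73957

(re-executing from step 5 with the substitution; state before step 5: balance=177933)
5 | pay 20255 | balance=160916
6 | pay 22893 | balance=140951
7 | pay 25598 | balance=117918
8 | pay 22778 | balance=97286
9 | pay 25099 | balance=73957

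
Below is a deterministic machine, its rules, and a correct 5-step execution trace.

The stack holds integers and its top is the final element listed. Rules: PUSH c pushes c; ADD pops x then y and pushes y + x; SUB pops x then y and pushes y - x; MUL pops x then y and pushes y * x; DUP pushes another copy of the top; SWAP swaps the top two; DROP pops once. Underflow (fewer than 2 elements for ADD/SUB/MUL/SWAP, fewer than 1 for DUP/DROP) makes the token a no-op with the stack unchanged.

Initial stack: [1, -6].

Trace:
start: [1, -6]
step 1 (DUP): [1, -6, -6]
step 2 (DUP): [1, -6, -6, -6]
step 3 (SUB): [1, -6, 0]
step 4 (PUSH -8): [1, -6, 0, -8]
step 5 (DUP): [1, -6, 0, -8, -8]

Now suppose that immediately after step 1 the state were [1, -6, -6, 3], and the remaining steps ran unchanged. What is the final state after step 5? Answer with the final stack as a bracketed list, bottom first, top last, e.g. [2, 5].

state after step 1 := [1, -6, -6, 3]
step 2 (DUP): [1, -6, -6, 3, 3]
step 3 (SUB): [1, -6, -6, 0]
step 4 (PUSH -8): [1, -6, -6, 0, -8]
step 5 (DUP): [1, -6, -6, 0, -8, -8]

[1, -6, -6, 0, -8, -8]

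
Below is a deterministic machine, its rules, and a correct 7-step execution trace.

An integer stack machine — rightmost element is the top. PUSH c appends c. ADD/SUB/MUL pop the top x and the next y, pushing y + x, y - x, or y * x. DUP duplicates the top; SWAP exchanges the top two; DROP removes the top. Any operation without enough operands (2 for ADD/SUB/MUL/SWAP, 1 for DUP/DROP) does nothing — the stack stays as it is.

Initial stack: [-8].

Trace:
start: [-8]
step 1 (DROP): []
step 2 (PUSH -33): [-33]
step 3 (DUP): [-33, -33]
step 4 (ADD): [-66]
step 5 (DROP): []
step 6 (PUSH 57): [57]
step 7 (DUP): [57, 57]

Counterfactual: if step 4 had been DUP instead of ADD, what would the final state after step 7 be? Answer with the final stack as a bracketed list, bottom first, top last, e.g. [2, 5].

(re-executing from step 4 with the substitution; state before step 4: [-33, -33])
step 4 (DUP): [-33, -33, -33]
step 5 (DROP): [-33, -33]
step 6 (PUSH 57): [-33, -33, 57]
step 7 (DUP): [-33, -33, 57, 57]

[-33, -33, 57, 57]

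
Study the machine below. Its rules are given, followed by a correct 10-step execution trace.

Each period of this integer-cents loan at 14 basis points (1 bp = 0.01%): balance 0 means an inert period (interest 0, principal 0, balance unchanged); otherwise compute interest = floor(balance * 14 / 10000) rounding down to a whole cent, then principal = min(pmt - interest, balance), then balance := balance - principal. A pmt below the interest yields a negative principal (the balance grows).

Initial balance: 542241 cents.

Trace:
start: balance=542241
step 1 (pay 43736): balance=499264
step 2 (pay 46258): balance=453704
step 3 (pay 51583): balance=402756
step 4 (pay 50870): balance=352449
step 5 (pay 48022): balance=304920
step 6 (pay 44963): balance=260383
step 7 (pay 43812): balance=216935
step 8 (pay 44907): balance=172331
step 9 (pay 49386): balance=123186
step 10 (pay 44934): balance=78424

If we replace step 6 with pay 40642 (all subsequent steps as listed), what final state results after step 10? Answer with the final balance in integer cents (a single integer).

82769

(re-executing from step 6 with the substitution; state before step 6: balance=304920)
step 6 (pay 40642): balance=264704
step 7 (pay 43812): balance=221262
step 8 (pay 44907): balance=176664
step 9 (pay 49386): balance=127525
step 10 (pay 44934): balance=82769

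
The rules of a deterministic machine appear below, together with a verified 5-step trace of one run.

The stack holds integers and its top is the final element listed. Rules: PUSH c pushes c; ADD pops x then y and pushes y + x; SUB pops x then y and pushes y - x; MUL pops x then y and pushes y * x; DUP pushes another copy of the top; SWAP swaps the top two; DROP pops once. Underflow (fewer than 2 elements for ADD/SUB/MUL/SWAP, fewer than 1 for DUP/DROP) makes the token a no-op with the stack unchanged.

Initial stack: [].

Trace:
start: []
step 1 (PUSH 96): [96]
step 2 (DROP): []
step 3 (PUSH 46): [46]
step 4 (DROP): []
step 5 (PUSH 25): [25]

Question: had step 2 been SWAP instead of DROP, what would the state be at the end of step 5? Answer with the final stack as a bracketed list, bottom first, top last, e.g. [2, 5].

[96, 25]

(re-executing from step 2 with the substitution; state before step 2: [96])
step 2 (SWAP): [96]
step 3 (PUSH 46): [96, 46]
step 4 (DROP): [96]
step 5 (PUSH 25): [96, 25]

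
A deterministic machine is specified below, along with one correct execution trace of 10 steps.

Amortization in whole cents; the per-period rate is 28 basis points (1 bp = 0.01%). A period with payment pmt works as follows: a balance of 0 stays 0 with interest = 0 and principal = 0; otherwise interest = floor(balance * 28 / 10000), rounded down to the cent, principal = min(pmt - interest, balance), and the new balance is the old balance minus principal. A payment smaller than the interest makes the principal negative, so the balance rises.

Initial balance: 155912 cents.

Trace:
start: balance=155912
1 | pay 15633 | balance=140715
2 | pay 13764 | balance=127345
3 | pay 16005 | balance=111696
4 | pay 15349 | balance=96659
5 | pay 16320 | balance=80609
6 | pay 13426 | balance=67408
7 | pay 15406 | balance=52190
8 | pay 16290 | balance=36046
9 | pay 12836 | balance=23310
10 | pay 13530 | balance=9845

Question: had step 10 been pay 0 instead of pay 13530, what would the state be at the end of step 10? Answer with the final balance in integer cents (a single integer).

(re-executing from step 10 with the substitution; state before step 10: balance=23310)
10 | pay 0 | balance=23375

23375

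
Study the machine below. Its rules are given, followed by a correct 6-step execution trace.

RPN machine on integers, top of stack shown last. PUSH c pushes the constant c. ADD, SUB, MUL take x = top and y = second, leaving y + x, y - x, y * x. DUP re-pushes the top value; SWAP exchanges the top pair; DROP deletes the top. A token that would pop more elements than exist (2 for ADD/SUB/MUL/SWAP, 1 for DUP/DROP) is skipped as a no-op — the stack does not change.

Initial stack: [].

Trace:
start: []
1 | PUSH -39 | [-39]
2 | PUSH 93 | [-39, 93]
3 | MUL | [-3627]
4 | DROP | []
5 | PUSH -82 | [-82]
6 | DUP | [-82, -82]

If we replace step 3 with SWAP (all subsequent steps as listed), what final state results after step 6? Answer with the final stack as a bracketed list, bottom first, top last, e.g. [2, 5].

[93, -82, -82]

(re-executing from step 3 with the substitution; state before step 3: [-39, 93])
3 | SWAP | [93, -39]
4 | DROP | [93]
5 | PUSH -82 | [93, -82]
6 | DUP | [93, -82, -82]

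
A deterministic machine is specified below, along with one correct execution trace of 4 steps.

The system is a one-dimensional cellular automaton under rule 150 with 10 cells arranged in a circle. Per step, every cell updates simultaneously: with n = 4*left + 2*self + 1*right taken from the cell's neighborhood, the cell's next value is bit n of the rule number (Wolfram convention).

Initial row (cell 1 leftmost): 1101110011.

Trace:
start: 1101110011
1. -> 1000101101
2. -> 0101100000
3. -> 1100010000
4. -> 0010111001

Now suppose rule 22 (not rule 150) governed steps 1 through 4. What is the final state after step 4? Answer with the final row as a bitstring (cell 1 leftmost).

(re-executing steps 1..4 under rule 22; state before step 1: 1101110011)
1. -> 0000001100
2. -> 0000010010
3. -> 0000111111
4. -> 1001000000

1001000000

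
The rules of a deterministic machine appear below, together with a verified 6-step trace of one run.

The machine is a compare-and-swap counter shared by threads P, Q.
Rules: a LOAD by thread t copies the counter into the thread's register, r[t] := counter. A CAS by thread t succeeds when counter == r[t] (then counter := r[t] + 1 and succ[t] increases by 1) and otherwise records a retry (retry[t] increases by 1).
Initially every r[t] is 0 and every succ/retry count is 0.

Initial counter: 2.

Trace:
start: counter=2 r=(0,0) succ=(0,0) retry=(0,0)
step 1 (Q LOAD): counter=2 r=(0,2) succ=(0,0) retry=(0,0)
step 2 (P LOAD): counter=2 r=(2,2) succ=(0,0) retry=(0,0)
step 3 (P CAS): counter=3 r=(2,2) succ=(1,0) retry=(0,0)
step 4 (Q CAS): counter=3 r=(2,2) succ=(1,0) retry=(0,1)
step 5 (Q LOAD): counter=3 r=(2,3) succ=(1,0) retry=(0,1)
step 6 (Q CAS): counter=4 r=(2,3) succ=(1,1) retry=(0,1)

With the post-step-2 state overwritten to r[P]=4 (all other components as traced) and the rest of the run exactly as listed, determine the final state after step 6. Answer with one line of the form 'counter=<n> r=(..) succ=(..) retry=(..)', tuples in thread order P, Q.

state after step 2 := counter=2 r=(4,2) succ=(0,0) retry=(0,0)
step 3 (P CAS): counter=2 r=(4,2) succ=(0,0) retry=(1,0)
step 4 (Q CAS): counter=3 r=(4,2) succ=(0,1) retry=(1,0)
step 5 (Q LOAD): counter=3 r=(4,3) succ=(0,1) retry=(1,0)
step 6 (Q CAS): counter=4 r=(4,3) succ=(0,2) retry=(1,0)

counter=4 r=(4,3) succ=(0,2) retry=(1,0)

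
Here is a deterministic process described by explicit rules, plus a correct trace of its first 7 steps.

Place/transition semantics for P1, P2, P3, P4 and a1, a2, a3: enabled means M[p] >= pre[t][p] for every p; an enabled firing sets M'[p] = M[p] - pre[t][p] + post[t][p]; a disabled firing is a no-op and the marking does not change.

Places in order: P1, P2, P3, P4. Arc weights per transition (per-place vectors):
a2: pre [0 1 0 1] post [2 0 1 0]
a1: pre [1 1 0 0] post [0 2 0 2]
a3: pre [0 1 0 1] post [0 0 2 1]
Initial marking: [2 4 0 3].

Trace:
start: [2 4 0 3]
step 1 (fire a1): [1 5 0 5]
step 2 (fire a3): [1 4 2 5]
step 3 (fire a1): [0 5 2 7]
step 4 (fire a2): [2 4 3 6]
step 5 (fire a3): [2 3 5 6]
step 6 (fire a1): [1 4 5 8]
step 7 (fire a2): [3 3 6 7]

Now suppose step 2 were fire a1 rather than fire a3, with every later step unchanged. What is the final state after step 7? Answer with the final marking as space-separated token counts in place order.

3 4 4 7

(re-executing from step 2 with the substitution; state before step 2: [1 5 0 5])
step 2 (fire a1): [0 6 0 7]
step 3 (fire a1): [0 6 0 7]
step 4 (fire a2): [2 5 1 6]
step 5 (fire a3): [2 4 3 6]
step 6 (fire a1): [1 5 3 8]
step 7 (fire a2): [3 4 4 7]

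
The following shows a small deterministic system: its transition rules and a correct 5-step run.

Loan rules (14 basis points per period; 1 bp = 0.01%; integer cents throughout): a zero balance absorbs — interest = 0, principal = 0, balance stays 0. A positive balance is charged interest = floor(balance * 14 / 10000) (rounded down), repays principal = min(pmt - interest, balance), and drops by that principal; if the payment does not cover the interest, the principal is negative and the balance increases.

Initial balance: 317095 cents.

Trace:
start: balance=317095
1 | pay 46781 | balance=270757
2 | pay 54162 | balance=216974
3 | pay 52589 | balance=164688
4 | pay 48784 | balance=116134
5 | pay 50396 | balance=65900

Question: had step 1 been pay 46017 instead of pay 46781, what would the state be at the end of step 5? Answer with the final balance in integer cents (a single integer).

(re-executing from step 1 with the substitution; state before step 1: balance=317095)
1 | pay 46017 | balance=271521
2 | pay 54162 | balance=217739
3 | pay 52589 | balance=165454
4 | pay 48784 | balance=116901
5 | pay 50396 | balance=66668

66668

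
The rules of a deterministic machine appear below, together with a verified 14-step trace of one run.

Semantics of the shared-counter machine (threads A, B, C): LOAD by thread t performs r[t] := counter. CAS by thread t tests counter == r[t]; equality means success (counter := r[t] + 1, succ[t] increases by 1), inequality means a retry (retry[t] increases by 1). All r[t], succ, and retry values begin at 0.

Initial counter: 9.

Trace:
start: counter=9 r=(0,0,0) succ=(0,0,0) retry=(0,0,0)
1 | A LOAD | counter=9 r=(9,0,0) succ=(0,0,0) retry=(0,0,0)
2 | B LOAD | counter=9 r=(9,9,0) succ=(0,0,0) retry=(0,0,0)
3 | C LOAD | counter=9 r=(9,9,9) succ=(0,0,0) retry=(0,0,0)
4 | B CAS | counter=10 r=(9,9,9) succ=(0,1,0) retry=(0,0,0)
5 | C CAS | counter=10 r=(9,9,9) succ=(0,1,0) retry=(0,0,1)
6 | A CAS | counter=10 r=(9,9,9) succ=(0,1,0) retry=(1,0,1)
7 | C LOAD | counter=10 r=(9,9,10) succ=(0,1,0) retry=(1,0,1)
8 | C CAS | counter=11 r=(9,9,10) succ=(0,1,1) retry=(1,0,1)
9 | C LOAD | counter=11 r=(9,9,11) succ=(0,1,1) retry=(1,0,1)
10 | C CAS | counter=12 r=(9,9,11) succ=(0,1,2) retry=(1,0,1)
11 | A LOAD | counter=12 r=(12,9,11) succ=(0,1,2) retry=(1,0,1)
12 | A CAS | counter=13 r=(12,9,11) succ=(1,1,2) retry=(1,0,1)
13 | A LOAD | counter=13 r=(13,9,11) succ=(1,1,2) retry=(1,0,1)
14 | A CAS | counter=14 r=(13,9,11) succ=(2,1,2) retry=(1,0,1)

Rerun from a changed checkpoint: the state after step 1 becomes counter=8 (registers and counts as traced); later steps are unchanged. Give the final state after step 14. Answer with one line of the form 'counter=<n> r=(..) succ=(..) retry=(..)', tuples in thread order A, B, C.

state after step 1 := counter=8 r=(9,0,0) succ=(0,0,0) retry=(0,0,0)
2 | B LOAD | counter=8 r=(9,8,0) succ=(0,0,0) retry=(0,0,0)
3 | C LOAD | counter=8 r=(9,8,8) succ=(0,0,0) retry=(0,0,0)
4 | B CAS | counter=9 r=(9,8,8) succ=(0,1,0) retry=(0,0,0)
5 | C CAS | counter=9 r=(9,8,8) succ=(0,1,0) retry=(0,0,1)
6 | A CAS | counter=10 r=(9,8,8) succ=(1,1,0) retry=(0,0,1)
7 | C LOAD | counter=10 r=(9,8,10) succ=(1,1,0) retry=(0,0,1)
8 | C CAS | counter=11 r=(9,8,10) succ=(1,1,1) retry=(0,0,1)
9 | C LOAD | counter=11 r=(9,8,11) succ=(1,1,1) retry=(0,0,1)
10 | C CAS | counter=12 r=(9,8,11) succ=(1,1,2) retry=(0,0,1)
11 | A LOAD | counter=12 r=(12,8,11) succ=(1,1,2) retry=(0,0,1)
12 | A CAS | counter=13 r=(12,8,11) succ=(2,1,2) retry=(0,0,1)
13 | A LOAD | counter=13 r=(13,8,11) succ=(2,1,2) retry=(0,0,1)
14 | A CAS | counter=14 r=(13,8,11) succ=(3,1,2) retry=(0,0,1)

counter=14 r=(13,8,11) succ=(3,1,2) retry=(0,0,1)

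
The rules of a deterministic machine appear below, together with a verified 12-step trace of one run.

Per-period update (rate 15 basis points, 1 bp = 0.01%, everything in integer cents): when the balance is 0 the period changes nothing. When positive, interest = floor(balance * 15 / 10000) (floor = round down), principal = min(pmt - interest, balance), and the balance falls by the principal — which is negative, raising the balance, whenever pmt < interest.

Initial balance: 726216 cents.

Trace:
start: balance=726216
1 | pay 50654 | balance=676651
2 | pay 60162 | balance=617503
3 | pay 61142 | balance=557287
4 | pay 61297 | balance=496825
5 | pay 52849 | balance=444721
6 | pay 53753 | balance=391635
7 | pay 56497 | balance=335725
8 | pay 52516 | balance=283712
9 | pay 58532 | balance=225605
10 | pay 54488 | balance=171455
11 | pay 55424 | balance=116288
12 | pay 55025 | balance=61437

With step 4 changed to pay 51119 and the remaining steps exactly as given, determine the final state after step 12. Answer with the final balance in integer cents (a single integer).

71735

(re-executing from step 4 with the substitution; state before step 4: balance=557287)
4 | pay 51119 | balance=507003
5 | pay 52849 | balance=454914
6 | pay 53753 | balance=401843
7 | pay 56497 | balance=345948
8 | pay 52516 | balance=293950
9 | pay 58532 | balance=235858
10 | pay 54488 | balance=181723
11 | pay 55424 | balance=126571
12 | pay 55025 | balance=71735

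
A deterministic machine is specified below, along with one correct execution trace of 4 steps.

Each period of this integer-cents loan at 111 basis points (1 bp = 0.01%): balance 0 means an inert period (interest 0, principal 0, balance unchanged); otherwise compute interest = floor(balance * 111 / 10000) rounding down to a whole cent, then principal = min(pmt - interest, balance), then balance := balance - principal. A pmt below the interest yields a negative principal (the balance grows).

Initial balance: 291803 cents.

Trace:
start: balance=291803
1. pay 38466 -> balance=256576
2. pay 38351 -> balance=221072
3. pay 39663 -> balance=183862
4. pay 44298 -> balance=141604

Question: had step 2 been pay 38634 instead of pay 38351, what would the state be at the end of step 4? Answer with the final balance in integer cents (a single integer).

141315

(re-executing from step 2 with the substitution; state before step 2: balance=256576)
2. pay 38634 -> balance=220789
3. pay 39663 -> balance=183576
4. pay 44298 -> balance=141315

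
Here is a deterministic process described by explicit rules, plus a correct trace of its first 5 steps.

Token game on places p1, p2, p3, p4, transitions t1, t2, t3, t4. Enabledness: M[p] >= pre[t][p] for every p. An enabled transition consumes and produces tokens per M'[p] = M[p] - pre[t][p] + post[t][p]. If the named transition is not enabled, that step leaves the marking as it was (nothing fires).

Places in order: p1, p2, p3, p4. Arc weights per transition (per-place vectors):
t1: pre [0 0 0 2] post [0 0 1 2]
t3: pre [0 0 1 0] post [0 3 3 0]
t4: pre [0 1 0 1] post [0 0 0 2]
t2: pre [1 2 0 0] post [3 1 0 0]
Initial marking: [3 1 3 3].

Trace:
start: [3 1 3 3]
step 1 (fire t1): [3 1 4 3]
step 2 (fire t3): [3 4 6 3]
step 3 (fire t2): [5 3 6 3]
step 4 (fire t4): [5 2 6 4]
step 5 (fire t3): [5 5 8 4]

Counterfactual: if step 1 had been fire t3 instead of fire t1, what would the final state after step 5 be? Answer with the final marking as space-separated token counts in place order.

5 8 9 4

(re-executing from step 1 with the substitution; state before step 1: [3 1 3 3])
step 1 (fire t3): [3 4 5 3]
step 2 (fire t3): [3 7 7 3]
step 3 (fire t2): [5 6 7 3]
step 4 (fire t4): [5 5 7 4]
step 5 (fire t3): [5 8 9 4]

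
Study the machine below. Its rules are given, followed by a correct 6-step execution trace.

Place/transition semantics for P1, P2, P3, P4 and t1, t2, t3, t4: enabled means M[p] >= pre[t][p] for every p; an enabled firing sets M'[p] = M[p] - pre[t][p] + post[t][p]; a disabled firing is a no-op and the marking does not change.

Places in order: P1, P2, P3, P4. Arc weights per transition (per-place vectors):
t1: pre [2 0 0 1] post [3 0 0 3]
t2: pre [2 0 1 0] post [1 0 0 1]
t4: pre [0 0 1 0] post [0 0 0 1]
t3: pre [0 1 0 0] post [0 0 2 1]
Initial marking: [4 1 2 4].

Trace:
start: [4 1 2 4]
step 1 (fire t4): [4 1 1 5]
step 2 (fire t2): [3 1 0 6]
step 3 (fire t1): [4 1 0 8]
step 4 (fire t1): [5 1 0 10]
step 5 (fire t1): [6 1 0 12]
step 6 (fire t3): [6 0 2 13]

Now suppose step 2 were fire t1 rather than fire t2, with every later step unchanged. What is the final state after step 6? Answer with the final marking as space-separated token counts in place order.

(re-executing from step 2 with the substitution; state before step 2: [4 1 1 5])
step 2 (fire t1): [5 1 1 7]
step 3 (fire t1): [6 1 1 9]
step 4 (fire t1): [7 1 1 11]
step 5 (fire t1): [8 1 1 13]
step 6 (fire t3): [8 0 3 14]

8 0 3 14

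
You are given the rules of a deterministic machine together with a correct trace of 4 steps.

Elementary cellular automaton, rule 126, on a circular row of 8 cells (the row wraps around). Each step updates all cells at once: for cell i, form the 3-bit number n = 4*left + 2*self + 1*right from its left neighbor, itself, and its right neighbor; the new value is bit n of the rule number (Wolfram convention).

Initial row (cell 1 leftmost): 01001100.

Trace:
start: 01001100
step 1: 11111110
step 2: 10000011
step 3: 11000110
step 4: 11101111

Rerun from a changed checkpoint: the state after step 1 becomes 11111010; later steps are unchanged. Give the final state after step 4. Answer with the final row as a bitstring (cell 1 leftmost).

state after step 1 := 11111010
step 2: 10001111
step 3: 11011000
step 4: 11111101

11111101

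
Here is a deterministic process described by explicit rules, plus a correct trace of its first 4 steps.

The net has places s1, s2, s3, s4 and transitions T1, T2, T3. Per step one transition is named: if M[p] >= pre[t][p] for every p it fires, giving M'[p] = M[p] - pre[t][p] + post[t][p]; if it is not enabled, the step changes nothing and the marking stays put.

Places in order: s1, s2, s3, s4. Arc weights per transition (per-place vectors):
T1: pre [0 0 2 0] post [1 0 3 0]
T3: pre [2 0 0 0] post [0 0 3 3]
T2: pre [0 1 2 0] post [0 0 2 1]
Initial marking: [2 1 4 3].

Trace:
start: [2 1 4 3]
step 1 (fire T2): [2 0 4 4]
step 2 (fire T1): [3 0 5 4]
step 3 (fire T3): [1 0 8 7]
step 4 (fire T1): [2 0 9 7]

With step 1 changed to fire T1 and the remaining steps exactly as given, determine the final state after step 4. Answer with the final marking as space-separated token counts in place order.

3 1 10 6

(re-executing from step 1 with the substitution; state before step 1: [2 1 4 3])
step 1 (fire T1): [3 1 5 3]
step 2 (fire T1): [4 1 6 3]
step 3 (fire T3): [2 1 9 6]
step 4 (fire T1): [3 1 10 6]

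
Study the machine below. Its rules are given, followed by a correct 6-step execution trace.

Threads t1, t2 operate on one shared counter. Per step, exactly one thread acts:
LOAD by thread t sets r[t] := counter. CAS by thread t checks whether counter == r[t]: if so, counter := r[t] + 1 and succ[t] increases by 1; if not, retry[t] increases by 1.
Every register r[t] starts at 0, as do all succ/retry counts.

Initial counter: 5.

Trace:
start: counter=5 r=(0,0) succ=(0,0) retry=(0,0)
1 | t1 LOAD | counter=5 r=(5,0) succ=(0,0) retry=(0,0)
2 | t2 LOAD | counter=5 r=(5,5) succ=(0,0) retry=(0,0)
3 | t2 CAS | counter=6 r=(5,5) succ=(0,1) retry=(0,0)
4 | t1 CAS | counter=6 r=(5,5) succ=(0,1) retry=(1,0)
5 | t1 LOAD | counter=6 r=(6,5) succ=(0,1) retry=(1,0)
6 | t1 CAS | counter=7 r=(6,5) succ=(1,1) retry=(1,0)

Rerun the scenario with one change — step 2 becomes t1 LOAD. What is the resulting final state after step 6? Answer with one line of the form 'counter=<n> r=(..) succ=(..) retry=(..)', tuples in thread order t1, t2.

counter=7 r=(6,0) succ=(2,0) retry=(0,1)

(re-executing from step 2 with the substitution; state before step 2: counter=5 r=(5,0) succ=(0,0) retry=(0,0))
2 | t1 LOAD | counter=5 r=(5,0) succ=(0,0) retry=(0,0)
3 | t2 CAS | counter=5 r=(5,0) succ=(0,0) retry=(0,1)
4 | t1 CAS | counter=6 r=(5,0) succ=(1,0) retry=(0,1)
5 | t1 LOAD | counter=6 r=(6,0) succ=(1,0) retry=(0,1)
6 | t1 CAS | counter=7 r=(6,0) succ=(2,0) retry=(0,1)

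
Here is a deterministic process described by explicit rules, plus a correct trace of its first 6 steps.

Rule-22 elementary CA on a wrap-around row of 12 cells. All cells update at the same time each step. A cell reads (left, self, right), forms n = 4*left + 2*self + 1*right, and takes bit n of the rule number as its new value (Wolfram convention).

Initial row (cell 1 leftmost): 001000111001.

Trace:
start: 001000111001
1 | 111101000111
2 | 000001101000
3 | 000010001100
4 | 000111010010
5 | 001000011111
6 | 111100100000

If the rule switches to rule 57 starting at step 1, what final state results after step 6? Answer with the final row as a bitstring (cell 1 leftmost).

001001010101

(re-executing steps 1..6 under rule 57; state before step 1: 001000111001)
1 | 100110100100
2 | 010101010010
3 | 001010101001
4 | 100101010100
5 | 010010101010
6 | 001001010101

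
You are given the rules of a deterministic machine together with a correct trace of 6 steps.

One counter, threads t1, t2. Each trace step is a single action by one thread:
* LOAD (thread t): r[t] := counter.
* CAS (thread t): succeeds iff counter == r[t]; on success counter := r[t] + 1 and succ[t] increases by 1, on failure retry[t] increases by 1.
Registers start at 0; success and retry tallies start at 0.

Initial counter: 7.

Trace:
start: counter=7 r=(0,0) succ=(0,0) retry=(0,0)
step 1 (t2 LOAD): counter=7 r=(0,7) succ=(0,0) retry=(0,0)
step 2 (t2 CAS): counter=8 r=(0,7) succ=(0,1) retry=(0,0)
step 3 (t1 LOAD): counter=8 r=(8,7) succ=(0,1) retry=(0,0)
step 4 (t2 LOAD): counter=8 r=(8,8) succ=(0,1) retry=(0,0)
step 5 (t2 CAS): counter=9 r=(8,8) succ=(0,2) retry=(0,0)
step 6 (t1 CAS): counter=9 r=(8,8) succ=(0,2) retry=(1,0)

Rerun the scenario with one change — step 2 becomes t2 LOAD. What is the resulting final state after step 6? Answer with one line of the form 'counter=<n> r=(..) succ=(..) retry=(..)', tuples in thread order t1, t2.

(re-executing from step 2 with the substitution; state before step 2: counter=7 r=(0,7) succ=(0,0) retry=(0,0))
step 2 (t2 LOAD): counter=7 r=(0,7) succ=(0,0) retry=(0,0)
step 3 (t1 LOAD): counter=7 r=(7,7) succ=(0,0) retry=(0,0)
step 4 (t2 LOAD): counter=7 r=(7,7) succ=(0,0) retry=(0,0)
step 5 (t2 CAS): counter=8 r=(7,7) succ=(0,1) retry=(0,0)
step 6 (t1 CAS): counter=8 r=(7,7) succ=(0,1) retry=(1,0)

counter=8 r=(7,7) succ=(0,1) retry=(1,0)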